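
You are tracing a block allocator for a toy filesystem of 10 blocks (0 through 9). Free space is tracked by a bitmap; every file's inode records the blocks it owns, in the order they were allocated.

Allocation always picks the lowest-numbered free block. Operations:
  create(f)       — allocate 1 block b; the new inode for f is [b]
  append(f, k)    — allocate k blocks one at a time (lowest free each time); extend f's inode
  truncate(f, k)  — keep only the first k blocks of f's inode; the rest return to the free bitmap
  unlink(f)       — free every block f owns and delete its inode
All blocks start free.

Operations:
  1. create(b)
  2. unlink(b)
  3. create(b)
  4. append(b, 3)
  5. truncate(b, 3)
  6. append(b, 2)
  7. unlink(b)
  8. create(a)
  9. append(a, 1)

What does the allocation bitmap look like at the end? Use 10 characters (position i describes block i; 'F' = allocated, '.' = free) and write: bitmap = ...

[1] create(b) — b=0 (map F.........)
[2] unlink(b) —  (map ..........)
[3] create(b) — b=0 (map F.........)
[4] append(b, 3) — b=0,1,2,3 (map FFFF......)
[5] truncate(b, 3) — b=0,1,2 (map FFF.......)
[6] append(b, 2) — b=0,1,2,3,4 (map FFFFF.....)
[7] unlink(b) —  (map ..........)
[8] create(a) — a=0 (map F.........)
[9] append(a, 1) — a=0,1 (map FF........)

bitmap = FF........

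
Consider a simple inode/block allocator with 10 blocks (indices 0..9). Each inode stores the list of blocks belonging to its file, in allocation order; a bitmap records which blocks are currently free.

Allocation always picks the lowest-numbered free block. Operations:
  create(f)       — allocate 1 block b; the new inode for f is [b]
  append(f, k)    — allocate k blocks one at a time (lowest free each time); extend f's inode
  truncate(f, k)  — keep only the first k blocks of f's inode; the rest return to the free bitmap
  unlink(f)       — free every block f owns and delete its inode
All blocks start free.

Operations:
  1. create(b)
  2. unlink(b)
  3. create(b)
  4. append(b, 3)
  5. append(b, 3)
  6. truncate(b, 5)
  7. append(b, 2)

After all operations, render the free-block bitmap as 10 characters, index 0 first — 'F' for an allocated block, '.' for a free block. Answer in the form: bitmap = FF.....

bitmap = FFFFFFF...

  1. create(b)  ⇒  F.........  {b→[0]}
  2. unlink(b)  ⇒  ..........  {}
  3. create(b)  ⇒  F.........  {b→[0]}
  4. append(b, 3)  ⇒  FFFF......  {b→[0, 1, 2, 3]}
  5. append(b, 3)  ⇒  FFFFFFF...  {b→[0, 1, 2, 3, 4, 5, 6]}
  6. truncate(b, 5)  ⇒  FFFFF.....  {b→[0, 1, 2, 3, 4]}
  7. append(b, 2)  ⇒  FFFFFFF...  {b→[0, 1, 2, 3, 4, 5, 6]}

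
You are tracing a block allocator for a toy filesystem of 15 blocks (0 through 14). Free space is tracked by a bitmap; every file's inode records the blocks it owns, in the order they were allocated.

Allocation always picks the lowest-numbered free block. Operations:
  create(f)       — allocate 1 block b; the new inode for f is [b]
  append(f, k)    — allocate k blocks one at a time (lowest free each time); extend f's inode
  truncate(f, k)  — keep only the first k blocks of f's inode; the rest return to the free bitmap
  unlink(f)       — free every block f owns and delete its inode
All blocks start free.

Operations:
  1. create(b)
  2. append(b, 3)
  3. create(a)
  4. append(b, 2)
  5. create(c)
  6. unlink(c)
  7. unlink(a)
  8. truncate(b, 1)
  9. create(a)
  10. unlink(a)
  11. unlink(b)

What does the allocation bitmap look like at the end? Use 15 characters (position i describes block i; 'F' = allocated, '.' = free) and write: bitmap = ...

[1] create(b) — b=0 (map F..............)
[2] append(b, 3) — b=0,1,2,3 (map FFFF...........)
[3] create(a) — a=4 b=0,1,2,3 (map FFFFF..........)
[4] append(b, 2) — a=4 b=0,1,2,3,5,6 (map FFFFFFF........)
[5] create(c) — a=4 b=0,1,2,3,5,6 c=7 (map FFFFFFFF.......)
[6] unlink(c) — a=4 b=0,1,2,3,5,6 (map FFFFFFF........)
[7] unlink(a) — b=0,1,2,3,5,6 (map FFFF.FF........)
[8] truncate(b, 1) — b=0 (map F..............)
[9] create(a) — a=1 b=0 (map FF.............)
[10] unlink(a) — b=0 (map F..............)
[11] unlink(b) —  (map ...............)

bitmap = ...............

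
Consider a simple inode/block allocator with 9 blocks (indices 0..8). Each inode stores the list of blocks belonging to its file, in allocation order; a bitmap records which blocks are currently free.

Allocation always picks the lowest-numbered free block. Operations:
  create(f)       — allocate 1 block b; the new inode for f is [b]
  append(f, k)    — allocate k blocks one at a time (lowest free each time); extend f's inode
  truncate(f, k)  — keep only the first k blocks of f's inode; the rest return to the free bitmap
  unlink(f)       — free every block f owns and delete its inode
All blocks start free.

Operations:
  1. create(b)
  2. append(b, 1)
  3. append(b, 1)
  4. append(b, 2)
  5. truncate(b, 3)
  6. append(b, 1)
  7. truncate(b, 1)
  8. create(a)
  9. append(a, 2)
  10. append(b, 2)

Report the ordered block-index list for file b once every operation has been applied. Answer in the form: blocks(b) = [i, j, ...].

create(b): bitmap=F........ | b=[0]
append(b, 1): bitmap=FF....... | b=[0, 1]
append(b, 1): bitmap=FFF...... | b=[0, 1, 2]
append(b, 2): bitmap=FFFFF.... | b=[0, 1, 2, 3, 4]
truncate(b, 3): bitmap=FFF...... | b=[0, 1, 2]
append(b, 1): bitmap=FFFF..... | b=[0, 1, 2, 3]
truncate(b, 1): bitmap=F........ | b=[0]
create(a): bitmap=FF....... | a=[1] b=[0]
append(a, 2): bitmap=FFFF..... | a=[1, 2, 3] b=[0]
append(b, 2): bitmap=FFFFFF... | a=[1, 2, 3] b=[0, 4, 5]

blocks(b) = [0, 4, 5]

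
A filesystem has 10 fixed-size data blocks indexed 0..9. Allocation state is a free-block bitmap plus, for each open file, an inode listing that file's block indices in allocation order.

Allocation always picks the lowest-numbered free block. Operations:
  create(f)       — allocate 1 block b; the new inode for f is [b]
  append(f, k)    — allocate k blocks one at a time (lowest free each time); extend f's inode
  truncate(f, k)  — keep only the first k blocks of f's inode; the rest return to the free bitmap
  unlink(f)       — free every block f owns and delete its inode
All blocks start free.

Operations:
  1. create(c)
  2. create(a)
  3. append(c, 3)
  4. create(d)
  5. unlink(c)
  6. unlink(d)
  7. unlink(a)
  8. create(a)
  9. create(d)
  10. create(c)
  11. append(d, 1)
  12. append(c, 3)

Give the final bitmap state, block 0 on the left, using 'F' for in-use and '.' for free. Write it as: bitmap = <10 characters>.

bitmap = FFFFFFF...

  1. create(c)  ⇒  F.........  {c→[0]}
  2. create(a)  ⇒  FF........  {a→[1]; c→[0]}
  3. append(c, 3)  ⇒  FFFFF.....  {a→[1]; c→[0, 2, 3, 4]}
  4. create(d)  ⇒  FFFFFF....  {a→[1]; c→[0, 2, 3, 4]; d→[5]}
  5. unlink(c)  ⇒  .F...F....  {a→[1]; d→[5]}
  6. unlink(d)  ⇒  .F........  {a→[1]}
  7. unlink(a)  ⇒  ..........  {}
  8. create(a)  ⇒  F.........  {a→[0]}
  9. create(d)  ⇒  FF........  {a→[0]; d→[1]}
  10. create(c)  ⇒  FFF.......  {a→[0]; c→[2]; d→[1]}
  11. append(d, 1)  ⇒  FFFF......  {a→[0]; c→[2]; d→[1, 3]}
  12. append(c, 3)  ⇒  FFFFFFF...  {a→[0]; c→[2, 4, 5, 6]; d→[1, 3]}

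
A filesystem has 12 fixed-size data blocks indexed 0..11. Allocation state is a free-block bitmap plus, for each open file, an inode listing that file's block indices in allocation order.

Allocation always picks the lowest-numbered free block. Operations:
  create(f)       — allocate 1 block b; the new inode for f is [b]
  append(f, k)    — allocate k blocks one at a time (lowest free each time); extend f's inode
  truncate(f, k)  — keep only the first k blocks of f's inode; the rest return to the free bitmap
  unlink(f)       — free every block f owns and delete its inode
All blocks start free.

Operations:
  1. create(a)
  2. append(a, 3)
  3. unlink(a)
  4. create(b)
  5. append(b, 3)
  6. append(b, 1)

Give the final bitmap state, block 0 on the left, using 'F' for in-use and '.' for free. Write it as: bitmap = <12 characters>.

bitmap = FFFFF.......

after create(a) → a:[0]  free=[F...........]
after append(a, 3) → a:[0, 1, 2, 3]  free=[FFFF........]
after unlink(a) →   free=[............]
after create(b) → b:[0]  free=[F...........]
after append(b, 3) → b:[0, 1, 2, 3]  free=[FFFF........]
after append(b, 1) → b:[0, 1, 2, 3, 4]  free=[FFFFF.......]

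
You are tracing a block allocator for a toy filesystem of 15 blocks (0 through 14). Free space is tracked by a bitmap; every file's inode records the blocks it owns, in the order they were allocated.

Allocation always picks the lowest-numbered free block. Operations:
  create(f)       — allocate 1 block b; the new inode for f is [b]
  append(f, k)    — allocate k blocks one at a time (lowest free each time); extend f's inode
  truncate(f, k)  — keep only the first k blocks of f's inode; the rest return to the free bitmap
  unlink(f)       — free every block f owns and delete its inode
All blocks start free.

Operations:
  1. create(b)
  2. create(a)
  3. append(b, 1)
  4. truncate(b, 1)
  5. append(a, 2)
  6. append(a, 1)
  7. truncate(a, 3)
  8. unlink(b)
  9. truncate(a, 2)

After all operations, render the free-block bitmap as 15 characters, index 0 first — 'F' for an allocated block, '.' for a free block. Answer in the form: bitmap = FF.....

bitmap = .FF............

after create(b) → b:[0]  free=[F..............]
after create(a) → a:[1], b:[0]  free=[FF.............]
after append(b, 1) → a:[1], b:[0, 2]  free=[FFF............]
after truncate(b, 1) → a:[1], b:[0]  free=[FF.............]
after append(a, 2) → a:[1, 2, 3], b:[0]  free=[FFFF...........]
after append(a, 1) → a:[1, 2, 3, 4], b:[0]  free=[FFFFF..........]
after truncate(a, 3) → a:[1, 2, 3], b:[0]  free=[FFFF...........]
after unlink(b) → a:[1, 2, 3]  free=[.FFF...........]
after truncate(a, 2) → a:[1, 2]  free=[.FF............]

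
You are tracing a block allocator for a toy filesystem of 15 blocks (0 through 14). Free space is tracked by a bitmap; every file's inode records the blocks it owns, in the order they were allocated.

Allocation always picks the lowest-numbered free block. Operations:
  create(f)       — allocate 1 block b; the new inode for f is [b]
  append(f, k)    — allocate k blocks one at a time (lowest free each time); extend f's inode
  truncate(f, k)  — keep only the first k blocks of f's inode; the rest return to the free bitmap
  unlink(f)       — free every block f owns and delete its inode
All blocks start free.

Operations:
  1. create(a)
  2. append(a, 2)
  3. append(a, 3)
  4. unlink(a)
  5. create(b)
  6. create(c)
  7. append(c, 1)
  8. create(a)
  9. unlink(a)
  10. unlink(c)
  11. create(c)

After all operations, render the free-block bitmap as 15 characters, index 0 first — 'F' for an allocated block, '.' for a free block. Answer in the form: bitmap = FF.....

bitmap = FF.............

create(a): bitmap=F.............. | a=[0]
append(a, 2): bitmap=FFF............ | a=[0, 1, 2]
append(a, 3): bitmap=FFFFFF......... | a=[0, 1, 2, 3, 4, 5]
unlink(a): bitmap=............... | 
create(b): bitmap=F.............. | b=[0]
create(c): bitmap=FF............. | b=[0] c=[1]
append(c, 1): bitmap=FFF............ | b=[0] c=[1, 2]
create(a): bitmap=FFFF........... | a=[3] b=[0] c=[1, 2]
unlink(a): bitmap=FFF............ | b=[0] c=[1, 2]
unlink(c): bitmap=F.............. | b=[0]
create(c): bitmap=FF............. | b=[0] c=[1]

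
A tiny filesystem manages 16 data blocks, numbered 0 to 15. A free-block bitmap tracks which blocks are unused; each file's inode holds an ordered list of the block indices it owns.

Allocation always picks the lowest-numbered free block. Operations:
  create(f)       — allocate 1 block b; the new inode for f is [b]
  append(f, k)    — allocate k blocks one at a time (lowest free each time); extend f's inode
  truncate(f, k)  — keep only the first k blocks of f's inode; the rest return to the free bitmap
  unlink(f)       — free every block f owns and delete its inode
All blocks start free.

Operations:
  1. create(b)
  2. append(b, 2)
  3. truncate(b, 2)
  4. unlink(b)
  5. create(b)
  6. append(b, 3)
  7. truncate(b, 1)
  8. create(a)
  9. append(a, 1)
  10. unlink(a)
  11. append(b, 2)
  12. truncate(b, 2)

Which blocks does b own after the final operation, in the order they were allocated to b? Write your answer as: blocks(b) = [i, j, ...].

blocks(b) = [0, 1]

  1. create(b)  ⇒  F...............  {b→[0]}
  2. append(b, 2)  ⇒  FFF.............  {b→[0, 1, 2]}
  3. truncate(b, 2)  ⇒  FF..............  {b→[0, 1]}
  4. unlink(b)  ⇒  ................  {}
  5. create(b)  ⇒  F...............  {b→[0]}
  6. append(b, 3)  ⇒  FFFF............  {b→[0, 1, 2, 3]}
  7. truncate(b, 1)  ⇒  F...............  {b→[0]}
  8. create(a)  ⇒  FF..............  {a→[1]; b→[0]}
  9. append(a, 1)  ⇒  FFF.............  {a→[1, 2]; b→[0]}
  10. unlink(a)  ⇒  F...............  {b→[0]}
  11. append(b, 2)  ⇒  FFF.............  {b→[0, 1, 2]}
  12. truncate(b, 2)  ⇒  FF..............  {b→[0, 1]}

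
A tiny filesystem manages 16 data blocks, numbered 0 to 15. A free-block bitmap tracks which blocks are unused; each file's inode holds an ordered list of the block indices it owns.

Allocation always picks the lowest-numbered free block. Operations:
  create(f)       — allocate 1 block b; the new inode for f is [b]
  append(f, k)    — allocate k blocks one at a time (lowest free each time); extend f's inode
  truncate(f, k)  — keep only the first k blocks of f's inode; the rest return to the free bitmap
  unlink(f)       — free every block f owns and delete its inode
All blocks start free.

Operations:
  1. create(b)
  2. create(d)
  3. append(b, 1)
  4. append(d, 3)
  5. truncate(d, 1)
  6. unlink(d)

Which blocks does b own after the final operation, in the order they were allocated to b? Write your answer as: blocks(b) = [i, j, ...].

blocks(b) = [0, 2]

after create(b) → b:[0]  free=[F...............]
after create(d) → b:[0], d:[1]  free=[FF..............]
after append(b, 1) → b:[0, 2], d:[1]  free=[FFF.............]
after append(d, 3) → b:[0, 2], d:[1, 3, 4, 5]  free=[FFFFFF..........]
after truncate(d, 1) → b:[0, 2], d:[1]  free=[FFF.............]
after unlink(d) → b:[0, 2]  free=[F.F.............]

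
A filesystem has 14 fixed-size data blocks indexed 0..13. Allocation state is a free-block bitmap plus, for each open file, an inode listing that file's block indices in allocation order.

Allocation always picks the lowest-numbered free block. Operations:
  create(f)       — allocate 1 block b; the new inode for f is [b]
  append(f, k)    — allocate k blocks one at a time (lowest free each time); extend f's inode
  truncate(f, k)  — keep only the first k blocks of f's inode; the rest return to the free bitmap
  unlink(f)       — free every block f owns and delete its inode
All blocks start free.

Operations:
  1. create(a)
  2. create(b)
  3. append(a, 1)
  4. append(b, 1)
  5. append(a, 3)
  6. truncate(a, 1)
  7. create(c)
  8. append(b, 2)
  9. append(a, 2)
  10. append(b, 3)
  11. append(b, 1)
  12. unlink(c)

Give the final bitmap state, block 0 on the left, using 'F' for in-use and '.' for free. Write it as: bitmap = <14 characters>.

bitmap = FF.FFFFFFFFF..

create(a): bitmap=F............. | a=[0]
create(b): bitmap=FF............ | a=[0] b=[1]
append(a, 1): bitmap=FFF........... | a=[0, 2] b=[1]
append(b, 1): bitmap=FFFF.......... | a=[0, 2] b=[1, 3]
append(a, 3): bitmap=FFFFFFF....... | a=[0, 2, 4, 5, 6] b=[1, 3]
truncate(a, 1): bitmap=FF.F.......... | a=[0] b=[1, 3]
create(c): bitmap=FFFF.......... | a=[0] b=[1, 3] c=[2]
append(b, 2): bitmap=FFFFFF........ | a=[0] b=[1, 3, 4, 5] c=[2]
append(a, 2): bitmap=FFFFFFFF...... | a=[0, 6, 7] b=[1, 3, 4, 5] c=[2]
append(b, 3): bitmap=FFFFFFFFFFF... | a=[0, 6, 7] b=[1, 3, 4, 5, 8, 9, 10] c=[2]
append(b, 1): bitmap=FFFFFFFFFFFF.. | a=[0, 6, 7] b=[1, 3, 4, 5, 8, 9, 10, 11] c=[2]
unlink(c): bitmap=FF.FFFFFFFFF.. | a=[0, 6, 7] b=[1, 3, 4, 5, 8, 9, 10, 11]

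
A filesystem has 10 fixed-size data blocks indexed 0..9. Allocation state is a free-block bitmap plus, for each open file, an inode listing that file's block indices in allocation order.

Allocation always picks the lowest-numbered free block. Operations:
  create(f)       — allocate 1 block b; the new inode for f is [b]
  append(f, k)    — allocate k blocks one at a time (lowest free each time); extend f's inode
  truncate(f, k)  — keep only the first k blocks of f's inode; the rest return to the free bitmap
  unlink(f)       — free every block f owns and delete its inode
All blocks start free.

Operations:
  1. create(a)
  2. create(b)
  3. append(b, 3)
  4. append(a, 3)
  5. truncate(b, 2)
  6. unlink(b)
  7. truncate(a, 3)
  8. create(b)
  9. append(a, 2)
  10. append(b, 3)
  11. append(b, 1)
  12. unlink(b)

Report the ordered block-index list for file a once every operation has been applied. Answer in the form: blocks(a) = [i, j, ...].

  1. create(a)  ⇒  F.........  {a→[0]}
  2. create(b)  ⇒  FF........  {a→[0]; b→[1]}
  3. append(b, 3)  ⇒  FFFFF.....  {a→[0]; b→[1, 2, 3, 4]}
  4. append(a, 3)  ⇒  FFFFFFFF..  {a→[0, 5, 6, 7]; b→[1, 2, 3, 4]}
  5. truncate(b, 2)  ⇒  FFF..FFF..  {a→[0, 5, 6, 7]; b→[1, 2]}
  6. unlink(b)  ⇒  F....FFF..  {a→[0, 5, 6, 7]}
  7. truncate(a, 3)  ⇒  F....FF...  {a→[0, 5, 6]}
  8. create(b)  ⇒  FF...FF...  {a→[0, 5, 6]; b→[1]}
  9. append(a, 2)  ⇒  FFFF.FF...  {a→[0, 5, 6, 2, 3]; b→[1]}
  10. append(b, 3)  ⇒  FFFFFFFFF.  {a→[0, 5, 6, 2, 3]; b→[1, 4, 7, 8]}
  11. append(b, 1)  ⇒  FFFFFFFFFF  {a→[0, 5, 6, 2, 3]; b→[1, 4, 7, 8, 9]}
  12. unlink(b)  ⇒  F.FF.FF...  {a→[0, 5, 6, 2, 3]}

blocks(a) = [0, 5, 6, 2, 3]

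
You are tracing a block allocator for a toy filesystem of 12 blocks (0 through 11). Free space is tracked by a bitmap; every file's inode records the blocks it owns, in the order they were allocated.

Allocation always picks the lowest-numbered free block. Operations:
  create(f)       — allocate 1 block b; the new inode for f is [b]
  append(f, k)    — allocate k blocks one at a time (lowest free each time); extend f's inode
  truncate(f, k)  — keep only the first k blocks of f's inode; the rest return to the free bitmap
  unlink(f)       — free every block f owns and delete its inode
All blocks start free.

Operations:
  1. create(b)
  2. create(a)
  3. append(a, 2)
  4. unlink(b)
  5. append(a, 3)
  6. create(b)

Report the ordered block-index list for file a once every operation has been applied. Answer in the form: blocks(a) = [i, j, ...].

[1] create(b) — b=0 (map F...........)
[2] create(a) — a=1 b=0 (map FF..........)
[3] append(a, 2) — a=1,2,3 b=0 (map FFFF........)
[4] unlink(b) — a=1,2,3 (map .FFF........)
[5] append(a, 3) — a=1,2,3,0,4,5 (map FFFFFF......)
[6] create(b) — a=1,2,3,0,4,5 b=6 (map FFFFFFF.....)

blocks(a) = [1, 2, 3, 0, 4, 5]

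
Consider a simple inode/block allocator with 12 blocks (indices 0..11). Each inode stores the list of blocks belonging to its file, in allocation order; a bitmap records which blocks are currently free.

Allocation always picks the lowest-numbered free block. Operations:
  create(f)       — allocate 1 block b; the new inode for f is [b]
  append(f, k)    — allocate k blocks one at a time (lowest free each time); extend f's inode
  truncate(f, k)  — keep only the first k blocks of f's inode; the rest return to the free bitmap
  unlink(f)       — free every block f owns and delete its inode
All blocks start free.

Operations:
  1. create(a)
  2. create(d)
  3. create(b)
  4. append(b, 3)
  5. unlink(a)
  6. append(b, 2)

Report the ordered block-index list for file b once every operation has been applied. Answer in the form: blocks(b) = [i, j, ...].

blocks(b) = [2, 3, 4, 5, 0, 6]

after create(a) → a:[0]  free=[F...........]
after create(d) → a:[0], d:[1]  free=[FF..........]
after create(b) → a:[0], b:[2], d:[1]  free=[FFF.........]
after append(b, 3) → a:[0], b:[2, 3, 4, 5], d:[1]  free=[FFFFFF......]
after unlink(a) → b:[2, 3, 4, 5], d:[1]  free=[.FFFFF......]
after append(b, 2) → b:[2, 3, 4, 5, 0, 6], d:[1]  free=[FFFFFFF.....]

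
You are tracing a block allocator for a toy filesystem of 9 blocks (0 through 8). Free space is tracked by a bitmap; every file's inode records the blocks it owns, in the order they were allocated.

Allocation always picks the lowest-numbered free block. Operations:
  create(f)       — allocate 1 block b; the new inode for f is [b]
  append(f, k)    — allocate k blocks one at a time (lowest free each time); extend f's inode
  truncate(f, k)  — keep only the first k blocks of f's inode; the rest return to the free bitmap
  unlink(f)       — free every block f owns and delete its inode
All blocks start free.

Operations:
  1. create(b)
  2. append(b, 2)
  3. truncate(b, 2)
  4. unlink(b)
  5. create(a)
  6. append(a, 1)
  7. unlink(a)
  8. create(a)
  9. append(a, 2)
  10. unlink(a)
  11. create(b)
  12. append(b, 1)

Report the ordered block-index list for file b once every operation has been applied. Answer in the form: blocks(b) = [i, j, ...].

after create(b) → b:[0]  free=[F........]
after append(b, 2) → b:[0, 1, 2]  free=[FFF......]
after truncate(b, 2) → b:[0, 1]  free=[FF.......]
after unlink(b) →   free=[.........]
after create(a) → a:[0]  free=[F........]
after append(a, 1) → a:[0, 1]  free=[FF.......]
after unlink(a) →   free=[.........]
after create(a) → a:[0]  free=[F........]
after append(a, 2) → a:[0, 1, 2]  free=[FFF......]
after unlink(a) →   free=[.........]
after create(b) → b:[0]  free=[F........]
after append(b, 1) → b:[0, 1]  free=[FF.......]

blocks(b) = [0, 1]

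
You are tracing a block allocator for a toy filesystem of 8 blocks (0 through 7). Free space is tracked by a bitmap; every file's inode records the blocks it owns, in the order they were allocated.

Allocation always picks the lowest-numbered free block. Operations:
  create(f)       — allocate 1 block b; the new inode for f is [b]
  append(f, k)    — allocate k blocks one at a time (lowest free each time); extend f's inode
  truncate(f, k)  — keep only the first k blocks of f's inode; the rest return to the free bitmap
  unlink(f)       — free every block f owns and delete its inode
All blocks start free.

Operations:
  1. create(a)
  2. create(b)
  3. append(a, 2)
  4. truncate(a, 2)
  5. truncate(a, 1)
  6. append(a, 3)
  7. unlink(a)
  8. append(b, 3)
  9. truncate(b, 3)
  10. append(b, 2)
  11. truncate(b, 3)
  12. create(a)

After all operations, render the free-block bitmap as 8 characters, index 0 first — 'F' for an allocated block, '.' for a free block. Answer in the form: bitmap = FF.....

create(a): bitmap=F....... | a=[0]
create(b): bitmap=FF...... | a=[0] b=[1]
append(a, 2): bitmap=FFFF.... | a=[0, 2, 3] b=[1]
truncate(a, 2): bitmap=FFF..... | a=[0, 2] b=[1]
truncate(a, 1): bitmap=FF...... | a=[0] b=[1]
append(a, 3): bitmap=FFFFF... | a=[0, 2, 3, 4] b=[1]
unlink(a): bitmap=.F...... | b=[1]
append(b, 3): bitmap=FFFF.... | b=[1, 0, 2, 3]
truncate(b, 3): bitmap=FFF..... | b=[1, 0, 2]
append(b, 2): bitmap=FFFFF... | b=[1, 0, 2, 3, 4]
truncate(b, 3): bitmap=FFF..... | b=[1, 0, 2]
create(a): bitmap=FFFF.... | a=[3] b=[1, 0, 2]

bitmap = FFFF....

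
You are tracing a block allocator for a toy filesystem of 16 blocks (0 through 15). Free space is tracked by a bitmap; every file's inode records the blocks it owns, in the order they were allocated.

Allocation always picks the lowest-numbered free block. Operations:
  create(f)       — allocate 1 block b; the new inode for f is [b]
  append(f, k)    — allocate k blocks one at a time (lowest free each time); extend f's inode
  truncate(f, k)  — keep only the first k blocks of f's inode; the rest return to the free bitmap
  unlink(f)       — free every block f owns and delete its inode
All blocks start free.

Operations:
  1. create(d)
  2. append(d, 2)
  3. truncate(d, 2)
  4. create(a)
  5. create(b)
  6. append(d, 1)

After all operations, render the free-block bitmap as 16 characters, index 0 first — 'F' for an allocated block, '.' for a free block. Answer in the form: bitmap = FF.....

create(d): bitmap=F............... | d=[0]
append(d, 2): bitmap=FFF............. | d=[0, 1, 2]
truncate(d, 2): bitmap=FF.............. | d=[0, 1]
create(a): bitmap=FFF............. | a=[2] d=[0, 1]
create(b): bitmap=FFFF............ | a=[2] b=[3] d=[0, 1]
append(d, 1): bitmap=FFFFF........... | a=[2] b=[3] d=[0, 1, 4]

bitmap = FFFFF...........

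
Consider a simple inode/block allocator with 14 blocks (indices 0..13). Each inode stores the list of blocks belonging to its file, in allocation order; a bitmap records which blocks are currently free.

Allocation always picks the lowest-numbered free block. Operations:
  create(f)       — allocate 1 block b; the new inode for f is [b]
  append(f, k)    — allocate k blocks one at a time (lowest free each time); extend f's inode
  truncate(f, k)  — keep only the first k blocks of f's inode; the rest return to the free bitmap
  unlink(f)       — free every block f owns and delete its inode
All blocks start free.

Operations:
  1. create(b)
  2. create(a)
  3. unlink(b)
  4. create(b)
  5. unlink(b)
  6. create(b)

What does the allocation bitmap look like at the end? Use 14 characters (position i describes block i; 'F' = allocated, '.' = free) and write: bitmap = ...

bitmap = FF............

create(b): bitmap=F............. | b=[0]
create(a): bitmap=FF............ | a=[1] b=[0]
unlink(b): bitmap=.F............ | a=[1]
create(b): bitmap=FF............ | a=[1] b=[0]
unlink(b): bitmap=.F............ | a=[1]
create(b): bitmap=FF............ | a=[1] b=[0]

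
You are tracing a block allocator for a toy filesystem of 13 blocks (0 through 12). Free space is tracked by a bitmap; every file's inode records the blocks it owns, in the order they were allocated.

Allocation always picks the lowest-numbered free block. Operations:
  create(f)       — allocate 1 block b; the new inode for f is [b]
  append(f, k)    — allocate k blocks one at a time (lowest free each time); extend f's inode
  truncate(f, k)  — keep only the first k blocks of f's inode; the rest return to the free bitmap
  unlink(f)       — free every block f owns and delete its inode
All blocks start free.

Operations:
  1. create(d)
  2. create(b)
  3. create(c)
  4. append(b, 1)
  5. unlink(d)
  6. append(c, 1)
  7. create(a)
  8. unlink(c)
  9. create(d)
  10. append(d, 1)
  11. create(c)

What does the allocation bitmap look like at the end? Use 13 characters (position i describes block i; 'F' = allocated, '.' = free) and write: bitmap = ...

[1] create(d) — d=0 (map F............)
[2] create(b) — b=1 d=0 (map FF...........)
[3] create(c) — b=1 c=2 d=0 (map FFF..........)
[4] append(b, 1) — b=1,3 c=2 d=0 (map FFFF.........)
[5] unlink(d) — b=1,3 c=2 (map .FFF.........)
[6] append(c, 1) — b=1,3 c=2,0 (map FFFF.........)
[7] create(a) — a=4 b=1,3 c=2,0 (map FFFFF........)
[8] unlink(c) — a=4 b=1,3 (map .F.FF........)
[9] create(d) — a=4 b=1,3 d=0 (map FF.FF........)
[10] append(d, 1) — a=4 b=1,3 d=0,2 (map FFFFF........)
[11] create(c) — a=4 b=1,3 c=5 d=0,2 (map FFFFFF.......)

bitmap = FFFFFF.......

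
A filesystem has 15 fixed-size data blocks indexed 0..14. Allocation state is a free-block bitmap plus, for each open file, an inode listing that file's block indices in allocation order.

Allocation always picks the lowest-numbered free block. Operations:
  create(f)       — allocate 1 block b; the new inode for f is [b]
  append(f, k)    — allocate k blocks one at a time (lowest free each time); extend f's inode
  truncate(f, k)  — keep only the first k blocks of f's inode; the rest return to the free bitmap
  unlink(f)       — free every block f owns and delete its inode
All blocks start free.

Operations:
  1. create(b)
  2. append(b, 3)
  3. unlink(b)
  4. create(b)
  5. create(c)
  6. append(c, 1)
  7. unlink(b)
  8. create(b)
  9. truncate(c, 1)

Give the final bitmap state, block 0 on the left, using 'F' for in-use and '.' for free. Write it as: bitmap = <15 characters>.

  1. create(b)  ⇒  F..............  {b→[0]}
  2. append(b, 3)  ⇒  FFFF...........  {b→[0, 1, 2, 3]}
  3. unlink(b)  ⇒  ...............  {}
  4. create(b)  ⇒  F..............  {b→[0]}
  5. create(c)  ⇒  FF.............  {b→[0]; c→[1]}
  6. append(c, 1)  ⇒  FFF............  {b→[0]; c→[1, 2]}
  7. unlink(b)  ⇒  .FF............  {c→[1, 2]}
  8. create(b)  ⇒  FFF............  {b→[0]; c→[1, 2]}
  9. truncate(c, 1)  ⇒  FF.............  {b→[0]; c→[1]}

bitmap = FF.............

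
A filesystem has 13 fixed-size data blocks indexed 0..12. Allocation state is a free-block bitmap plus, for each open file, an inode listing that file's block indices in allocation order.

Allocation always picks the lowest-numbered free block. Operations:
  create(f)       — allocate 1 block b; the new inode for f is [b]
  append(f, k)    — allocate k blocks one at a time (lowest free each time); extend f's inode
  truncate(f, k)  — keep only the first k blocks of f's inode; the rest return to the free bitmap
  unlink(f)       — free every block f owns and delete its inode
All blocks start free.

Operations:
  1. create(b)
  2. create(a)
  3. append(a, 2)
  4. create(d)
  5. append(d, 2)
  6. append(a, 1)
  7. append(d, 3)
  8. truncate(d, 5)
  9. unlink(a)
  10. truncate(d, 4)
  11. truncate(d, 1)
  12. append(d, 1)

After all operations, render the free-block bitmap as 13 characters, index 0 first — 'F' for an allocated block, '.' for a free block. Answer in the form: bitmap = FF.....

  1. create(b)  ⇒  F............  {b→[0]}
  2. create(a)  ⇒  FF...........  {a→[1]; b→[0]}
  3. append(a, 2)  ⇒  FFFF.........  {a→[1, 2, 3]; b→[0]}
  4. create(d)  ⇒  FFFFF........  {a→[1, 2, 3]; b→[0]; d→[4]}
  5. append(d, 2)  ⇒  FFFFFFF......  {a→[1, 2, 3]; b→[0]; d→[4, 5, 6]}
  6. append(a, 1)  ⇒  FFFFFFFF.....  {a→[1, 2, 3, 7]; b→[0]; d→[4, 5, 6]}
  7. append(d, 3)  ⇒  FFFFFFFFFFF..  {a→[1, 2, 3, 7]; b→[0]; d→[4, 5, 6, 8, 9, 10]}
  8. truncate(d, 5)  ⇒  FFFFFFFFFF...  {a→[1, 2, 3, 7]; b→[0]; d→[4, 5, 6, 8, 9]}
  9. unlink(a)  ⇒  F...FFF.FF...  {b→[0]; d→[4, 5, 6, 8, 9]}
  10. truncate(d, 4)  ⇒  F...FFF.F....  {b→[0]; d→[4, 5, 6, 8]}
  11. truncate(d, 1)  ⇒  F...F........  {b→[0]; d→[4]}
  12. append(d, 1)  ⇒  FF..F........  {b→[0]; d→[4, 1]}

bitmap = FF..F........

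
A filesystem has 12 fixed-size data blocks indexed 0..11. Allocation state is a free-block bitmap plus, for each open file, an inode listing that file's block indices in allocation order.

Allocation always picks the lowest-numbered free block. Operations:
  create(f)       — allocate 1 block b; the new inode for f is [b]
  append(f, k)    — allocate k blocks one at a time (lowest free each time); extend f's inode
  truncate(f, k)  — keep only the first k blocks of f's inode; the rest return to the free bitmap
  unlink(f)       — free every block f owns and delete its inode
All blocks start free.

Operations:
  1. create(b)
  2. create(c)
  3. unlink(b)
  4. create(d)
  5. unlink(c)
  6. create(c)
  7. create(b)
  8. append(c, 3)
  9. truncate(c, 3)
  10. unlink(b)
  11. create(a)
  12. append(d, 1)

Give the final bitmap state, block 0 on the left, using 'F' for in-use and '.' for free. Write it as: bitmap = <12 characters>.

bitmap = FFFFFF......

after create(b) → b:[0]  free=[F...........]
after create(c) → b:[0], c:[1]  free=[FF..........]
after unlink(b) → c:[1]  free=[.F..........]
after create(d) → c:[1], d:[0]  free=[FF..........]
after unlink(c) → d:[0]  free=[F...........]
after create(c) → c:[1], d:[0]  free=[FF..........]
after create(b) → b:[2], c:[1], d:[0]  free=[FFF.........]
after append(c, 3) → b:[2], c:[1, 3, 4, 5], d:[0]  free=[FFFFFF......]
after truncate(c, 3) → b:[2], c:[1, 3, 4], d:[0]  free=[FFFFF.......]
after unlink(b) → c:[1, 3, 4], d:[0]  free=[FF.FF.......]
after create(a) → a:[2], c:[1, 3, 4], d:[0]  free=[FFFFF.......]
after append(d, 1) → a:[2], c:[1, 3, 4], d:[0, 5]  free=[FFFFFF......]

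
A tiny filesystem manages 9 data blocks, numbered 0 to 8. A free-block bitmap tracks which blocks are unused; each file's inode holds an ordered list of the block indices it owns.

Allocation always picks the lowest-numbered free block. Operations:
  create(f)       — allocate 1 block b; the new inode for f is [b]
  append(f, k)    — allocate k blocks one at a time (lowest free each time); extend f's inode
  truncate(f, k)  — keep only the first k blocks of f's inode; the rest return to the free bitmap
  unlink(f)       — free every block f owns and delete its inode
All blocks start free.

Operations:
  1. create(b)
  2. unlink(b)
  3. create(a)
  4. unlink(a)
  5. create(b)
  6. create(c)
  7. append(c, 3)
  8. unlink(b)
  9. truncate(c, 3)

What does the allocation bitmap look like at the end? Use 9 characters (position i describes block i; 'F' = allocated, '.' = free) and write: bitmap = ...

  1. create(b)  ⇒  F........  {b→[0]}
  2. unlink(b)  ⇒  .........  {}
  3. create(a)  ⇒  F........  {a→[0]}
  4. unlink(a)  ⇒  .........  {}
  5. create(b)  ⇒  F........  {b→[0]}
  6. create(c)  ⇒  FF.......  {b→[0]; c→[1]}
  7. append(c, 3)  ⇒  FFFFF....  {b→[0]; c→[1, 2, 3, 4]}
  8. unlink(b)  ⇒  .FFFF....  {c→[1, 2, 3, 4]}
  9. truncate(c, 3)  ⇒  .FFF.....  {c→[1, 2, 3]}

bitmap = .FFF.....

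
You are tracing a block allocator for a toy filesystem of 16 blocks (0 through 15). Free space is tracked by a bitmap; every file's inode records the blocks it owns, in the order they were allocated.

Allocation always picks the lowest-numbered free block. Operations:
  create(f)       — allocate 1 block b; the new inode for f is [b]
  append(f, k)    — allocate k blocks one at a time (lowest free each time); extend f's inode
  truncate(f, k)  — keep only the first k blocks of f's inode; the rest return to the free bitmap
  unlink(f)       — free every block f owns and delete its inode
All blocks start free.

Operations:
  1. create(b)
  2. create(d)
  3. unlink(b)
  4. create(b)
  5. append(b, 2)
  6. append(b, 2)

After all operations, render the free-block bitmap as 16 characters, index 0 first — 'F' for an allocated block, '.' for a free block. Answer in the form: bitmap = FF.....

[1] create(b) — b=0 (map F...............)
[2] create(d) — b=0 d=1 (map FF..............)
[3] unlink(b) — d=1 (map .F..............)
[4] create(b) — b=0 d=1 (map FF..............)
[5] append(b, 2) — b=0,2,3 d=1 (map FFFF............)
[6] append(b, 2) — b=0,2,3,4,5 d=1 (map FFFFFF..........)

bitmap = FFFFFF..........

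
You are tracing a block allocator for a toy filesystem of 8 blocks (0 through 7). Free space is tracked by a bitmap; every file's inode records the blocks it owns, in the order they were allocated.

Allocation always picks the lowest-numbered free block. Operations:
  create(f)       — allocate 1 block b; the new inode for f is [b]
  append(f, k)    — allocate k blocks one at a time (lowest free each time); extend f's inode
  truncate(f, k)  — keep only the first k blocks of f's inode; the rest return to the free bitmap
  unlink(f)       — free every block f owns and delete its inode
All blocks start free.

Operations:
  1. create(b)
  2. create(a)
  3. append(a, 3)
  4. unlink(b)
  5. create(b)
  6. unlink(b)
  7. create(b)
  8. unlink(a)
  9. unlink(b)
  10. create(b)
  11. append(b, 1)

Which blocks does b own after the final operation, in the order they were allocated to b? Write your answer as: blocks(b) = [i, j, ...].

blocks(b) = [0, 1]

after create(b) → b:[0]  free=[F.......]
after create(a) → a:[1], b:[0]  free=[FF......]
after append(a, 3) → a:[1, 2, 3, 4], b:[0]  free=[FFFFF...]
after unlink(b) → a:[1, 2, 3, 4]  free=[.FFFF...]
after create(b) → a:[1, 2, 3, 4], b:[0]  free=[FFFFF...]
after unlink(b) → a:[1, 2, 3, 4]  free=[.FFFF...]
after create(b) → a:[1, 2, 3, 4], b:[0]  free=[FFFFF...]
after unlink(a) → b:[0]  free=[F.......]
after unlink(b) →   free=[........]
after create(b) → b:[0]  free=[F.......]
after append(b, 1) → b:[0, 1]  free=[FF......]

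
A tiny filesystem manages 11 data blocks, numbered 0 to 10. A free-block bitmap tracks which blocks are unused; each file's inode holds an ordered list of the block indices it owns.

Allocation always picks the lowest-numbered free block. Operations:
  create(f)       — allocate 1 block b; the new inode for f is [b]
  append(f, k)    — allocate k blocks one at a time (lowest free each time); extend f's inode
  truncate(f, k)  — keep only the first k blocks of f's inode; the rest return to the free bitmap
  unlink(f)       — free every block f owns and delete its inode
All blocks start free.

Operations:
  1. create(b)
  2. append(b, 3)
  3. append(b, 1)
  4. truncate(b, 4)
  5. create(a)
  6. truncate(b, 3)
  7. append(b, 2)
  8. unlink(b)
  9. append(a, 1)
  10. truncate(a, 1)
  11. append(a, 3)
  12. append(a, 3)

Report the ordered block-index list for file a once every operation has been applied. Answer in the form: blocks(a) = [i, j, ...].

after create(b) → b:[0]  free=[F..........]
after append(b, 3) → b:[0, 1, 2, 3]  free=[FFFF.......]
after append(b, 1) → b:[0, 1, 2, 3, 4]  free=[FFFFF......]
after truncate(b, 4) → b:[0, 1, 2, 3]  free=[FFFF.......]
after create(a) → a:[4], b:[0, 1, 2, 3]  free=[FFFFF......]
after truncate(b, 3) → a:[4], b:[0, 1, 2]  free=[FFF.F......]
after append(b, 2) → a:[4], b:[0, 1, 2, 3, 5]  free=[FFFFFF.....]
after unlink(b) → a:[4]  free=[....F......]
after append(a, 1) → a:[4, 0]  free=[F...F......]
after truncate(a, 1) → a:[4]  free=[....F......]
after append(a, 3) → a:[4, 0, 1, 2]  free=[FFF.F......]
after append(a, 3) → a:[4, 0, 1, 2, 3, 5, 6]  free=[FFFFFFF....]

blocks(a) = [4, 0, 1, 2, 3, 5, 6]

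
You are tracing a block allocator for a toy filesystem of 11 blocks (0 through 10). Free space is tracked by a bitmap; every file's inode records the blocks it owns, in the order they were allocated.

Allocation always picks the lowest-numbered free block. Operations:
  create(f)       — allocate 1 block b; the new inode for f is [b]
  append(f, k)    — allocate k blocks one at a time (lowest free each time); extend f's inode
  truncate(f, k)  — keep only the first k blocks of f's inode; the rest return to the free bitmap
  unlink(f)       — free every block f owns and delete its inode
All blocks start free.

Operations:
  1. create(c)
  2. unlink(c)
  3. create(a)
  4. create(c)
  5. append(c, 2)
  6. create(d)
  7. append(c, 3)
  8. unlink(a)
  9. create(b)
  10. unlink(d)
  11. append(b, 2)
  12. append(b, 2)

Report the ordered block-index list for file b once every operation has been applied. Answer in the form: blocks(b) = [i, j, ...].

blocks(b) = [0, 4, 8, 9, 10]

  1. create(c)  ⇒  F..........  {c→[0]}
  2. unlink(c)  ⇒  ...........  {}
  3. create(a)  ⇒  F..........  {a→[0]}
  4. create(c)  ⇒  FF.........  {a→[0]; c→[1]}
  5. append(c, 2)  ⇒  FFFF.......  {a→[0]; c→[1, 2, 3]}
  6. create(d)  ⇒  FFFFF......  {a→[0]; c→[1, 2, 3]; d→[4]}
  7. append(c, 3)  ⇒  FFFFFFFF...  {a→[0]; c→[1, 2, 3, 5, 6, 7]; d→[4]}
  8. unlink(a)  ⇒  .FFFFFFF...  {c→[1, 2, 3, 5, 6, 7]; d→[4]}
  9. create(b)  ⇒  FFFFFFFF...  {b→[0]; c→[1, 2, 3, 5, 6, 7]; d→[4]}
  10. unlink(d)  ⇒  FFFF.FFF...  {b→[0]; c→[1, 2, 3, 5, 6, 7]}
  11. append(b, 2)  ⇒  FFFFFFFFF..  {b→[0, 4, 8]; c→[1, 2, 3, 5, 6, 7]}
  12. append(b, 2)  ⇒  FFFFFFFFFFF  {b→[0, 4, 8, 9, 10]; c→[1, 2, 3, 5, 6, 7]}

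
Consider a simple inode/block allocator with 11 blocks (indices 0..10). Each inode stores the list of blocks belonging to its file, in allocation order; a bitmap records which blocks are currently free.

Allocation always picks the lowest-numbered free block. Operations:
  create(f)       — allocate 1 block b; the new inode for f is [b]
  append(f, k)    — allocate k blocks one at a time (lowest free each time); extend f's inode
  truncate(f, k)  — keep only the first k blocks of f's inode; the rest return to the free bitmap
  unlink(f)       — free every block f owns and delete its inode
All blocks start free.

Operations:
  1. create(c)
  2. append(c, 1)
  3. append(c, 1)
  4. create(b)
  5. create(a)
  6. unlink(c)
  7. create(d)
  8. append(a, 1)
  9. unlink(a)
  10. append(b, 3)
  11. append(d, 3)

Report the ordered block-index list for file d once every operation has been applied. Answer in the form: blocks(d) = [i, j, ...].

[1] create(c) — c=0 (map F..........)
[2] append(c, 1) — c=0,1 (map FF.........)
[3] append(c, 1) — c=0,1,2 (map FFF........)
[4] create(b) — b=3 c=0,1,2 (map FFFF.......)
[5] create(a) — a=4 b=3 c=0,1,2 (map FFFFF......)
[6] unlink(c) — a=4 b=3 (map ...FF......)
[7] create(d) — a=4 b=3 d=0 (map F..FF......)
[8] append(a, 1) — a=4,1 b=3 d=0 (map FF.FF......)
[9] unlink(a) — b=3 d=0 (map F..F.......)
[10] append(b, 3) — b=3,1,2,4 d=0 (map FFFFF......)
[11] append(d, 3) — b=3,1,2,4 d=0,5,6,7 (map FFFFFFFF...)

blocks(d) = [0, 5, 6, 7]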